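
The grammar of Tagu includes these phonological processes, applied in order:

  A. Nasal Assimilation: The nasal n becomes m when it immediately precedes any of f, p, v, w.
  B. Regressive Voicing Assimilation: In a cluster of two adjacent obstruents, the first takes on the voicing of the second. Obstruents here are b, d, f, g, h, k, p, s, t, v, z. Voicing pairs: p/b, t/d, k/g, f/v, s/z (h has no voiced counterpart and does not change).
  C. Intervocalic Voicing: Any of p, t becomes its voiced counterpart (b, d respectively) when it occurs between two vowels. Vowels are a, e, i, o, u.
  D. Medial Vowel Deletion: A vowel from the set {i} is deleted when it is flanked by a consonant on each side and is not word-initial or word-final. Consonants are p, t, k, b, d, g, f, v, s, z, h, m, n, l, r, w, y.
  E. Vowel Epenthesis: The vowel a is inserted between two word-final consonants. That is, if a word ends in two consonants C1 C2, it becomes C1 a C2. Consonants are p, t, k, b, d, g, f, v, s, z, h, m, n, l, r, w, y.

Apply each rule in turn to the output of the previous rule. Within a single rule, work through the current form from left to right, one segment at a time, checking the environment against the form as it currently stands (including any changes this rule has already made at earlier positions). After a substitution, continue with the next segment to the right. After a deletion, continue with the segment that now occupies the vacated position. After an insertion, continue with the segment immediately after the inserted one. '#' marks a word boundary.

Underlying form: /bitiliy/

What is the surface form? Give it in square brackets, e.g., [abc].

[bdlay]

A Nasal Assimilation: no change — [bitiliy]
B Regressive Voicing Assimilation: no change — [bitiliy]
C Intervocalic Voicing: [bitiliy] → [bidiliy]
D Medial Vowel Deletion: [bidiliy] → [bdly]
E Vowel Epenthesis: [bdly] → [bdlay]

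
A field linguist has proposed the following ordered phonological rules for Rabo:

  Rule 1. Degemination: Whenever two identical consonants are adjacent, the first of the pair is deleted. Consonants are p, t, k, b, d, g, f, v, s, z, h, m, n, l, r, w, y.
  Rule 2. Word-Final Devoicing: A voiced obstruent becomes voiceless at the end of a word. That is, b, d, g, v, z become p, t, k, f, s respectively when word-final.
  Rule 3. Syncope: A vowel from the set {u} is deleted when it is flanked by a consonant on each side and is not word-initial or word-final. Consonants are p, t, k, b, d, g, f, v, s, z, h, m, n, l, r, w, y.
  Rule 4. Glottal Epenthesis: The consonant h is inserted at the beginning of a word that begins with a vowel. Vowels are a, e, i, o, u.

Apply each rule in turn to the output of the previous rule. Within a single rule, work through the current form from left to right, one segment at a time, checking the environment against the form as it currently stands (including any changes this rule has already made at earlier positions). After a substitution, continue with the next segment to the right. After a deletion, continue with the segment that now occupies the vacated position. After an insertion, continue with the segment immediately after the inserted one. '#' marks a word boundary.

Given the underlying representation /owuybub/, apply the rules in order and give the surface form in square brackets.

[howybp]

Rule 1 Degemination: no change — [owuybub]
Rule 2 Word-Final Devoicing: [owuybub] → [owuybup]
Rule 3 Syncope: [owuybup] → [owybp]
Rule 4 Glottal Epenthesis: [owybp] → [howybp]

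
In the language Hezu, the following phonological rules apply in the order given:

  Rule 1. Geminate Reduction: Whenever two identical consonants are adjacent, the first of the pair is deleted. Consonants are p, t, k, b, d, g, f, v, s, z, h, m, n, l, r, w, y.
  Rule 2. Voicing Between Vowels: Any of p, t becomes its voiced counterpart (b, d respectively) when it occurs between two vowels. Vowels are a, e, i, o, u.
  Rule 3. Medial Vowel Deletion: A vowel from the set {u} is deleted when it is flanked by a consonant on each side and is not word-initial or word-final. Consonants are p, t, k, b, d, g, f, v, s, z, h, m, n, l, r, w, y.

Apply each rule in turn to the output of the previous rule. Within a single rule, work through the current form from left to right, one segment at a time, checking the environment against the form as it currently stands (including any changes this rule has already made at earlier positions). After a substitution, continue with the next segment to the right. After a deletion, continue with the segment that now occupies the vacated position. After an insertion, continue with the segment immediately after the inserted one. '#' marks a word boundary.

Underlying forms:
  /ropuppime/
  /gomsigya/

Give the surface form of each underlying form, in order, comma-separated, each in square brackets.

/ropuppime/:
  Rule 1 Geminate Reduction: [ropuppime] → [ropupime]
  Rule 2 Voicing Between Vowels: [ropupime] → [robubime]
  Rule 3 Medial Vowel Deletion: [robubime] → [robbime]
/gomsigya/:
  Rule 1 Geminate Reduction: no change — [gomsigya]
  Rule 2 Voicing Between Vowels: no change — [gomsigya]
  Rule 3 Medial Vowel Deletion: no change — [gomsigya]

[robbime], [gomsigya]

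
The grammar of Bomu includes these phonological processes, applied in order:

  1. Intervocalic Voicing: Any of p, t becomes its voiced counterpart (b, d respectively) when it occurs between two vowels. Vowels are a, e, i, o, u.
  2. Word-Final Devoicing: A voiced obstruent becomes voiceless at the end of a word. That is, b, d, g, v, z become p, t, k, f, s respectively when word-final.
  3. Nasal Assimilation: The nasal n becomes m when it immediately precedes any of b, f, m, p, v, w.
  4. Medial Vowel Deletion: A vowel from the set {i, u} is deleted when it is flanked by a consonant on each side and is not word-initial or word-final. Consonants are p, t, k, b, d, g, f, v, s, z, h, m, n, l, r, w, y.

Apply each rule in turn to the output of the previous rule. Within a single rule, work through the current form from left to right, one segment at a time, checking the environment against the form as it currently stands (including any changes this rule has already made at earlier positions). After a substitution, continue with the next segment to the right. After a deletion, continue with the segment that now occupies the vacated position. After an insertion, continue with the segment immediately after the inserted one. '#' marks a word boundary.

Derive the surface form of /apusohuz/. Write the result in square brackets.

1 Intervocalic Voicing: [apusohuz] → [abusohuz]
2 Word-Final Devoicing: [abusohuz] → [abusohus]
3 Nasal Assimilation: no change — [abusohus]
4 Medial Vowel Deletion: [abusohus] → [absohs]

[absohs]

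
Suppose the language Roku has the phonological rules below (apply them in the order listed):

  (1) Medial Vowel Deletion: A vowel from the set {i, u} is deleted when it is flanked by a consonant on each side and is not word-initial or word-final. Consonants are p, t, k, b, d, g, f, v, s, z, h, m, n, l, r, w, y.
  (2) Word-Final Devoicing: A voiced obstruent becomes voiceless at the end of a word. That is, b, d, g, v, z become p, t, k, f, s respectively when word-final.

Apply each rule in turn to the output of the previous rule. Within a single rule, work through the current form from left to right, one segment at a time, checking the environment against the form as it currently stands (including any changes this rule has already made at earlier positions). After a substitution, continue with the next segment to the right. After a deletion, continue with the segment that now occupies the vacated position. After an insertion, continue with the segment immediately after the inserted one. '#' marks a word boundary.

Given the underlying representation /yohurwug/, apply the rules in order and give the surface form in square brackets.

[yohrwk]

(1) Medial Vowel Deletion: [yohurwug] → [yohrwg]
(2) Word-Final Devoicing: [yohrwg] → [yohrwk]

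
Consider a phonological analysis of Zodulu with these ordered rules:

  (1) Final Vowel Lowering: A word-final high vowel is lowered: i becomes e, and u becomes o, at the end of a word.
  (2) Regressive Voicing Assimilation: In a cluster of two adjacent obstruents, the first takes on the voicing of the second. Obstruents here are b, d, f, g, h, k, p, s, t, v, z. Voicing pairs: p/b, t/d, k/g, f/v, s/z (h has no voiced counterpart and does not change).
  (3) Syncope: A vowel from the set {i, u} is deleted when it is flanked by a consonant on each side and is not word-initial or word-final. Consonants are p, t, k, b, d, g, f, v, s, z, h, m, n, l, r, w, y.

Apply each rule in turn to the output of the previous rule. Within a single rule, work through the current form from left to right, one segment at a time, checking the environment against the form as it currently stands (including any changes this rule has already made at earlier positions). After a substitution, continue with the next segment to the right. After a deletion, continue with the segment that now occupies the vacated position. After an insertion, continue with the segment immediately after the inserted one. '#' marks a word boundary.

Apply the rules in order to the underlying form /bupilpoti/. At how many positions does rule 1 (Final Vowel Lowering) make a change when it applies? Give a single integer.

1

(1) Final Vowel Lowering: [bupilpoti] → [bupilpote]
(2) Regressive Voicing Assimilation: no change — [bupilpote]
(3) Syncope: [bupilpote] → [bplpote]
Rule 1 changed 1 position(s).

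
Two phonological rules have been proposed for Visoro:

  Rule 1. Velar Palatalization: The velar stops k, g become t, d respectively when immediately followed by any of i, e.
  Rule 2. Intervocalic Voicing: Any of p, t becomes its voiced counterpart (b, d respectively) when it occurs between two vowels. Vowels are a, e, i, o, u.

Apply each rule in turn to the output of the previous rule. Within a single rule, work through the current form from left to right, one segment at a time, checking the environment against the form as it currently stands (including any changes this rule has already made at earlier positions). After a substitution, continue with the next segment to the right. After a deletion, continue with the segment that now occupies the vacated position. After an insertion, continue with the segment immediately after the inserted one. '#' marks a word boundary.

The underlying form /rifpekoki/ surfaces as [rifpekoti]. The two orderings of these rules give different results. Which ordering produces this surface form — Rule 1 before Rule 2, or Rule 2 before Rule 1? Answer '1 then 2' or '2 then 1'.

Order 1 then 2:
  1 Velar Palatalization: [rifpekoki] → [rifpekoti]
  2 Intervocalic Voicing: [rifpekoti] → [rifpekodi]
  result: [rifpekodi]
Order 2 then 1:
  2 Intervocalic Voicing: no change — [rifpekoki]
  1 Velar Palatalization: [rifpekoki] → [rifpekoti]
  result: [rifpekoti]

2 then 1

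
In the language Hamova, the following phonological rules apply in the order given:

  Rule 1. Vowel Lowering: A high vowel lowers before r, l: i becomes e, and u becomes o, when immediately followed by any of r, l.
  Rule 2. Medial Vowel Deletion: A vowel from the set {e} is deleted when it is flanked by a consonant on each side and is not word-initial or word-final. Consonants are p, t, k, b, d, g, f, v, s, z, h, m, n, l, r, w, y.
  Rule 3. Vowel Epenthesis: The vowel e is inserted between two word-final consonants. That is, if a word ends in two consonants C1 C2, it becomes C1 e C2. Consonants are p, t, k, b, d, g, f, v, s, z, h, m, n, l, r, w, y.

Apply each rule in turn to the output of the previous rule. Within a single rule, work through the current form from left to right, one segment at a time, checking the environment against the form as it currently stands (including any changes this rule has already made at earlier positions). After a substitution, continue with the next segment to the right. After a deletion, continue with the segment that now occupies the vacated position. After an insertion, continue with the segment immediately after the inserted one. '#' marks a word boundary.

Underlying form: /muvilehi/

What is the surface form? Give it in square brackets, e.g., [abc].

Rule 1 Vowel Lowering: [muvilehi] → [muvelehi]
Rule 2 Medial Vowel Deletion: [muvelehi] → [muvlhi]
Rule 3 Vowel Epenthesis: no change — [muvlhi]

[muvlhi]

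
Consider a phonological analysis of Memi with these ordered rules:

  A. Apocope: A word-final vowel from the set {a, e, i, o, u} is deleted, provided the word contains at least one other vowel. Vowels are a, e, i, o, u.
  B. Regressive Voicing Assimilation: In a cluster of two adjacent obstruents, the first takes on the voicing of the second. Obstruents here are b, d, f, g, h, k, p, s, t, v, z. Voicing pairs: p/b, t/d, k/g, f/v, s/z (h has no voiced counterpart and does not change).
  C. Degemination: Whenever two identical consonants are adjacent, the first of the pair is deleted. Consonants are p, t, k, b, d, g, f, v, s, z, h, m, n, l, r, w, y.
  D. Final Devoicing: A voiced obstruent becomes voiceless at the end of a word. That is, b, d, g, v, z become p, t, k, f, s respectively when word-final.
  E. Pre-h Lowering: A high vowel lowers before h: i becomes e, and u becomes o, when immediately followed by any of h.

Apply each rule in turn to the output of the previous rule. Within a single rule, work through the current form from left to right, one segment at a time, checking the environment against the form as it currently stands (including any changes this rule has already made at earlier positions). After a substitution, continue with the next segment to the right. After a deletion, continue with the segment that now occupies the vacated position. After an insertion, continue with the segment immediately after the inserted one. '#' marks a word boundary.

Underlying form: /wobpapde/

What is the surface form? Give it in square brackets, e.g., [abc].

[wopabt]

A Apocope: [wobpapde] → [wobpapd]
B Regressive Voicing Assimilation: [wobpapd] → [woppabd]
C Degemination: [woppabd] → [wopabd]
D Final Devoicing: [wopabd] → [wopabt]
E Pre-h Lowering: no change — [wopabt]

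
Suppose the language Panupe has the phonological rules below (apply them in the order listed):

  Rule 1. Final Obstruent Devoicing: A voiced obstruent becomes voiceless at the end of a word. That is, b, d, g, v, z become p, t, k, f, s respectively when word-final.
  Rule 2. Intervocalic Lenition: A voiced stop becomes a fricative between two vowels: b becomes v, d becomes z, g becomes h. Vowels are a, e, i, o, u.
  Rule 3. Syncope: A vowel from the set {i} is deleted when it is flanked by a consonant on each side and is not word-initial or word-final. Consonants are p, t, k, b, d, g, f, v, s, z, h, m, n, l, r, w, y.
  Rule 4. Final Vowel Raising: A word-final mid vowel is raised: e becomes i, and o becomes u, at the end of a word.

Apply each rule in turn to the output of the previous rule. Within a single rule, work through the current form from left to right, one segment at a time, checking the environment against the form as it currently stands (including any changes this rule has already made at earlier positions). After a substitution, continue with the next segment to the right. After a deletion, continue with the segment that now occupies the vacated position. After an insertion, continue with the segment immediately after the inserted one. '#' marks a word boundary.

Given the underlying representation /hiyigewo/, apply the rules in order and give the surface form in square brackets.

Rule 1 Final Obstruent Devoicing: no change — [hiyigewo]
Rule 2 Intervocalic Lenition: [hiyigewo] → [hiyihewo]
Rule 3 Syncope: [hiyihewo] → [hyhewo]
Rule 4 Final Vowel Raising: [hyhewo] → [hyhewu]

[hyhewu]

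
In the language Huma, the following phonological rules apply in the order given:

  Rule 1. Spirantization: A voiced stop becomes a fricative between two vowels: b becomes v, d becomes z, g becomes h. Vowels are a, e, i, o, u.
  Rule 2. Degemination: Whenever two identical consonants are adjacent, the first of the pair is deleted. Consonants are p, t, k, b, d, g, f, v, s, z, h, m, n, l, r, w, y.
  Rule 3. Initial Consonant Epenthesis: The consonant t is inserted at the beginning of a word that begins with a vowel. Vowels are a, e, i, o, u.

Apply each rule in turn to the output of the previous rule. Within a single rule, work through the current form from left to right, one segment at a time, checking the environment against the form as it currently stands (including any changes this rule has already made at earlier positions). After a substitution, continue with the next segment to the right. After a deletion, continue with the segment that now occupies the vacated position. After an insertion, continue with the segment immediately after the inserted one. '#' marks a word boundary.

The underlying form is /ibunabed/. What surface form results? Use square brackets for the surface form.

[tivunaved]

Rule 1 Spirantization: [ibunabed] → [ivunaved]
Rule 2 Degemination: no change — [ivunaved]
Rule 3 Initial Consonant Epenthesis: [ivunaved] → [tivunaved]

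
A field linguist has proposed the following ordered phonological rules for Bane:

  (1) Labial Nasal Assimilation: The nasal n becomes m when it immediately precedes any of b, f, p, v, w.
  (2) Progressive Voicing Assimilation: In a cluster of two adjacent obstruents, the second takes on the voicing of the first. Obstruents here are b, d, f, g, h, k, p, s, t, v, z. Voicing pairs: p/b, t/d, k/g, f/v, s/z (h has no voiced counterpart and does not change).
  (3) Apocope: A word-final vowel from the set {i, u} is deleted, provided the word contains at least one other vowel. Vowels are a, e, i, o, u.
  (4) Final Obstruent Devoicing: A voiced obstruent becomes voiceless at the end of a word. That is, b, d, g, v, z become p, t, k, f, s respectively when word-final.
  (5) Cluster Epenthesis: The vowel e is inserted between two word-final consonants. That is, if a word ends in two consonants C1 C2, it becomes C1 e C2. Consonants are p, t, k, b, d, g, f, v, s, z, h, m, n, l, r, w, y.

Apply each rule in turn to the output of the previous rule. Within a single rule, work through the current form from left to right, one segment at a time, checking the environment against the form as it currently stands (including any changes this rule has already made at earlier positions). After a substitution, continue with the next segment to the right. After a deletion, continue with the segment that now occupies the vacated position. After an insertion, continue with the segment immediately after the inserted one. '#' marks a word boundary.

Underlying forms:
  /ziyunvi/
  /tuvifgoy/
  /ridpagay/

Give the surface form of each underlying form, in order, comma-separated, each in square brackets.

/ziyunvi/:
  (1) Labial Nasal Assimilation: [ziyunvi] → [ziyumvi]
  (2) Progressive Voicing Assimilation: no change — [ziyumvi]
  (3) Apocope: [ziyumvi] → [ziyumv]
  (4) Final Obstruent Devoicing: [ziyumv] → [ziyumf]
  (5) Cluster Epenthesis: [ziyumf] → [ziyumef]
/tuvifgoy/:
  (1) Labial Nasal Assimilation: no change — [tuvifgoy]
  (2) Progressive Voicing Assimilation: [tuvifgoy] → [tuvifkoy]
  (3) Apocope: no change — [tuvifkoy]
  (4) Final Obstruent Devoicing: no change — [tuvifkoy]
  (5) Cluster Epenthesis: no change — [tuvifkoy]
/ridpagay/:
  (1) Labial Nasal Assimilation: no change — [ridpagay]
  (2) Progressive Voicing Assimilation: [ridpagay] → [ridbagay]
  (3) Apocope: no change — [ridbagay]
  (4) Final Obstruent Devoicing: no change — [ridbagay]
  (5) Cluster Epenthesis: no change — [ridbagay]

[ziyumef], [tuvifkoy], [ridbagay]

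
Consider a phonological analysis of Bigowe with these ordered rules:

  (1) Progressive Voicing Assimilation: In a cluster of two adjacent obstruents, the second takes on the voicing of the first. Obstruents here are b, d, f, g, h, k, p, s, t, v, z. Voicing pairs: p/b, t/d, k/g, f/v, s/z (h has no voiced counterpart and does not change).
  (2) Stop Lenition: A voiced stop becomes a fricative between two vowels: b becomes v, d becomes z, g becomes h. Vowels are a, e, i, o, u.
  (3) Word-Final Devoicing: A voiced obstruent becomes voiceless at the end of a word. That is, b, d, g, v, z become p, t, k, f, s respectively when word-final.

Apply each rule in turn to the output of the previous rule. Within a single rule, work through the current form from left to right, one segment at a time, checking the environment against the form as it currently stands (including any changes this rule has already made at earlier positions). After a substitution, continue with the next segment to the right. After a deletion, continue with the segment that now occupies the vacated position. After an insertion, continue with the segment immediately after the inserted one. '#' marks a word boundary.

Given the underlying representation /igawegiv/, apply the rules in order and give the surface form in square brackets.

(1) Progressive Voicing Assimilation: no change — [igawegiv]
(2) Stop Lenition: [igawegiv] → [ihawehiv]
(3) Word-Final Devoicing: [ihawehiv] → [ihawehif]

[ihawehif]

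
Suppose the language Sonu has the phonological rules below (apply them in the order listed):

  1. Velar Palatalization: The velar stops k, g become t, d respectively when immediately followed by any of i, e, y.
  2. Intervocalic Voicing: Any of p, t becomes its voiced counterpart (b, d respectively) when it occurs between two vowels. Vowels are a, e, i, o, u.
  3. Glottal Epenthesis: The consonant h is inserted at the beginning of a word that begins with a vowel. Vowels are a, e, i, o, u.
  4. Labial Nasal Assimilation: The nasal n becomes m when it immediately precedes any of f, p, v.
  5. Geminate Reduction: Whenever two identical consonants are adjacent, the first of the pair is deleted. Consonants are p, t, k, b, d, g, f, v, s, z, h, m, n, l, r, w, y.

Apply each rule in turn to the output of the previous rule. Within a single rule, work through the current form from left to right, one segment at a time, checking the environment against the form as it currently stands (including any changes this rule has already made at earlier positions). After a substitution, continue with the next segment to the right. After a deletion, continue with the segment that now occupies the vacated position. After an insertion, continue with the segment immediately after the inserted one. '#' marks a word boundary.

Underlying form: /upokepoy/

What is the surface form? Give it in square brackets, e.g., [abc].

[hubodeboy]

1 Velar Palatalization: [upokepoy] → [upotepoy]
2 Intervocalic Voicing: [upotepoy] → [ubodeboy]
3 Glottal Epenthesis: [ubodeboy] → [hubodeboy]
4 Labial Nasal Assimilation: no change — [hubodeboy]
5 Geminate Reduction: no change — [hubodeboy]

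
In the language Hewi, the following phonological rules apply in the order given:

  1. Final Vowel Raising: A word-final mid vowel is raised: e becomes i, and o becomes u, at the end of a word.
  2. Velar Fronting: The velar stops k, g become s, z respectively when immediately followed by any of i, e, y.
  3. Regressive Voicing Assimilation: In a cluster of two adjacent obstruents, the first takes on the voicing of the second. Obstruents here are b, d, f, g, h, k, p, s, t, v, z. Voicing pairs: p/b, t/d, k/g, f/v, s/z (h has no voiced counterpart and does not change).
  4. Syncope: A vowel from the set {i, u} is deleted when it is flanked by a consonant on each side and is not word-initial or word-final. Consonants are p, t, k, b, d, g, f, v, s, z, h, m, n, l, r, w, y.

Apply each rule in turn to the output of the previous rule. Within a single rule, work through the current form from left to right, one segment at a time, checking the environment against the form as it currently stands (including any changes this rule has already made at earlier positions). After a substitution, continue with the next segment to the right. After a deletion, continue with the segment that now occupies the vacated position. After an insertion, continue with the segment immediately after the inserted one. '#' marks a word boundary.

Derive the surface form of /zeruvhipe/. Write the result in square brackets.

1 Final Vowel Raising: [zeruvhipe] → [zeruvhipi]
2 Velar Fronting: no change — [zeruvhipi]
3 Regressive Voicing Assimilation: [zeruvhipi] → [zerufhipi]
4 Syncope: [zerufhipi] → [zerfhpi]

[zerfhpi]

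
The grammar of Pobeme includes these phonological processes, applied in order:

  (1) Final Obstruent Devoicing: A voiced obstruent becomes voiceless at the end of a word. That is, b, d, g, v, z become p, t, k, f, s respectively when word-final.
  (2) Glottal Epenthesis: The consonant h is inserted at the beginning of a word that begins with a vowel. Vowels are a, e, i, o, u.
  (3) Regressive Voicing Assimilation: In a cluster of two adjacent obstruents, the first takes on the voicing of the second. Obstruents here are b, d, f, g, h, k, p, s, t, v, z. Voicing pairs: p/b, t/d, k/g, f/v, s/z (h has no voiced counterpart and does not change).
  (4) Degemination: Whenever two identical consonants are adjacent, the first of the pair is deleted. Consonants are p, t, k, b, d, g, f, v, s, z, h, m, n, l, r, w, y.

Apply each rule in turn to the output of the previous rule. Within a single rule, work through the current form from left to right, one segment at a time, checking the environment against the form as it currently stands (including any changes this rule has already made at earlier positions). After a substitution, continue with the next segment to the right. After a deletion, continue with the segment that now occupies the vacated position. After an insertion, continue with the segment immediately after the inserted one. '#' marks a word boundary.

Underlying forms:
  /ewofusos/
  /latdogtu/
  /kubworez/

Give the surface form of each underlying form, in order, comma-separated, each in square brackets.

/ewofusos/:
  (1) Final Obstruent Devoicing: no change — [ewofusos]
  (2) Glottal Epenthesis: [ewofusos] → [hewofusos]
  (3) Regressive Voicing Assimilation: no change — [hewofusos]
  (4) Degemination: no change — [hewofusos]
/latdogtu/:
  (1) Final Obstruent Devoicing: no change — [latdogtu]
  (2) Glottal Epenthesis: no change — [latdogtu]
  (3) Regressive Voicing Assimilation: [latdogtu] → [laddoktu]
  (4) Degemination: [laddoktu] → [ladoktu]
/kubworez/:
  (1) Final Obstruent Devoicing: [kubworez] → [kubwores]
  (2) Glottal Epenthesis: no change — [kubwores]
  (3) Regressive Voicing Assimilation: no change — [kubwores]
  (4) Degemination: no change — [kubwores]

[hewofusos], [ladoktu], [kubwores]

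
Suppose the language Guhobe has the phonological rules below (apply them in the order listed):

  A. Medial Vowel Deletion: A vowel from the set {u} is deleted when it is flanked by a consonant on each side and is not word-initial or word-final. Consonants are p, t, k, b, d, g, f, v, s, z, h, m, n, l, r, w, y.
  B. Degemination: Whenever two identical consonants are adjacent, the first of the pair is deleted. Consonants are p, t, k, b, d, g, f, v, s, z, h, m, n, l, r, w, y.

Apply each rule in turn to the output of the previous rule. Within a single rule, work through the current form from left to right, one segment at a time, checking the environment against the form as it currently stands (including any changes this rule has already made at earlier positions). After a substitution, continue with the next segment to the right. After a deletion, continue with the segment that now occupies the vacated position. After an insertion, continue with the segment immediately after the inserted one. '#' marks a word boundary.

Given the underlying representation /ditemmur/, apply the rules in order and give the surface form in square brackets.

[ditemr]

A Medial Vowel Deletion: [ditemmur] → [ditemmr]
B Degemination: [ditemmr] → [ditemr]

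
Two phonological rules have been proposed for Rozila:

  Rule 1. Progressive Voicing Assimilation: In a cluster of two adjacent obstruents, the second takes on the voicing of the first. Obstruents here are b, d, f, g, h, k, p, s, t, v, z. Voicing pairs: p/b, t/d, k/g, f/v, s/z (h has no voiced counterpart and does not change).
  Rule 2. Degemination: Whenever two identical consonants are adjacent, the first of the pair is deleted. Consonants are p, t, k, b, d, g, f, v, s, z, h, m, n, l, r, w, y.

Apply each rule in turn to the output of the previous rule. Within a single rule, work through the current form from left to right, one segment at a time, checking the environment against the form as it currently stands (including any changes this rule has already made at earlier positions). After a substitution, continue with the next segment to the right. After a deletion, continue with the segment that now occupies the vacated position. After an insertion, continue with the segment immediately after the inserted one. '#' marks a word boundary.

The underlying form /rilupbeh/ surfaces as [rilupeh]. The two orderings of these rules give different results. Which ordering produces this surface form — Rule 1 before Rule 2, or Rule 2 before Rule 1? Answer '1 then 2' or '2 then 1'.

Order 1 then 2:
  1 Progressive Voicing Assimilation: [rilupbeh] → [riluppeh]
  2 Degemination: [riluppeh] → [rilupeh]
  result: [rilupeh]
Order 2 then 1:
  2 Degemination: no change — [rilupbeh]
  1 Progressive Voicing Assimilation: [rilupbeh] → [riluppeh]
  result: [riluppeh]

1 then 2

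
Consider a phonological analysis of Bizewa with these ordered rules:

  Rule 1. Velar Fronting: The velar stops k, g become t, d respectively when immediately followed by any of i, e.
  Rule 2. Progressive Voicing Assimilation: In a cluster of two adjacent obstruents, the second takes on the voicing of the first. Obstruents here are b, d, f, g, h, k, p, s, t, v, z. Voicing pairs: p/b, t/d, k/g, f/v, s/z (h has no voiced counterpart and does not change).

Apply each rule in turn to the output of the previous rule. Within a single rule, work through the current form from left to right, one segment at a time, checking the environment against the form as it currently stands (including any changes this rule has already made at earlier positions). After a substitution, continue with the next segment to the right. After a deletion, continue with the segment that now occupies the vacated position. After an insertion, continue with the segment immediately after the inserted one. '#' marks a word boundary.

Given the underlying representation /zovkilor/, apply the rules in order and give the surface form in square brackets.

Rule 1 Velar Fronting: [zovkilor] → [zovtilor]
Rule 2 Progressive Voicing Assimilation: [zovtilor] → [zovdilor]

[zovdilor]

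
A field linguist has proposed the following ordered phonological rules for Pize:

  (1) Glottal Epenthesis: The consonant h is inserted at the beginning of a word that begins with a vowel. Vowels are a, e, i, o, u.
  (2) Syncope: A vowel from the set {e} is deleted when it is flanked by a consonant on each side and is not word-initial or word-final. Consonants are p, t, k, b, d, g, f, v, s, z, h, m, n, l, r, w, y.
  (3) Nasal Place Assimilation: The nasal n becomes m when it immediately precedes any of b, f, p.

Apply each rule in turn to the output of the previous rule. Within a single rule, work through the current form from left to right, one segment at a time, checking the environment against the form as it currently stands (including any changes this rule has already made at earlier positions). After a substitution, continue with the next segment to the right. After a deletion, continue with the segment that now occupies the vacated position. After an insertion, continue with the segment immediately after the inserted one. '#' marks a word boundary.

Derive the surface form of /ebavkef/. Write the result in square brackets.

(1) Glottal Epenthesis: [ebavkef] → [hebavkef]
(2) Syncope: [hebavkef] → [hbavkf]
(3) Nasal Place Assimilation: no change — [hbavkf]

[hbavkf]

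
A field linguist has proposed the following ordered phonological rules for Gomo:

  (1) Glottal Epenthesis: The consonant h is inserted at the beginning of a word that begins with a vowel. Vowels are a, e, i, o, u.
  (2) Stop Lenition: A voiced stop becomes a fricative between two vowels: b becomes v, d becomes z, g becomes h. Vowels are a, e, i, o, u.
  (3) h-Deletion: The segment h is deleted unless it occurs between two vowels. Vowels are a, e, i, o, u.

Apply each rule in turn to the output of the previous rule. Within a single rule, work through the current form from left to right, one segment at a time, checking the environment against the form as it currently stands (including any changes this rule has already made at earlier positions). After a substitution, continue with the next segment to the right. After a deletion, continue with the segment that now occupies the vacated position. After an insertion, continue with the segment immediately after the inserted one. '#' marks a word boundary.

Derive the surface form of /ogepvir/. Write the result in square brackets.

(1) Glottal Epenthesis: [ogepvir] → [hogepvir]
(2) Stop Lenition: [hogepvir] → [hohepvir]
(3) h-Deletion: [hohepvir] → [ohepvir]

[ohepvir]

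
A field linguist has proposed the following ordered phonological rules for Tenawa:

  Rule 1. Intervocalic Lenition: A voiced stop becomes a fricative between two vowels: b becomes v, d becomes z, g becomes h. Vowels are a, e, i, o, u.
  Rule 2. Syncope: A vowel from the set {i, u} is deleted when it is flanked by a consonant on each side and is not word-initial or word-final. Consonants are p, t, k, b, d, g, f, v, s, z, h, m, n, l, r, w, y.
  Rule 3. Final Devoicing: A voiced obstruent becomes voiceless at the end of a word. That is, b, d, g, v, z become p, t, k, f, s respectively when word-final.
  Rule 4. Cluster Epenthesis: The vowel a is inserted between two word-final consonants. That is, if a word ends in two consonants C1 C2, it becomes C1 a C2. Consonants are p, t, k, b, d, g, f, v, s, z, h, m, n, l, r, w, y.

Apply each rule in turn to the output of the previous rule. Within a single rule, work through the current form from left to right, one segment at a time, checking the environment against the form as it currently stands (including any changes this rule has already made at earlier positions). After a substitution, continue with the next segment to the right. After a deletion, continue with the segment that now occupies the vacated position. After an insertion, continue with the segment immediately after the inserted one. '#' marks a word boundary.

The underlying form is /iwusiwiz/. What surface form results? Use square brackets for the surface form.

Rule 1 Intervocalic Lenition: no change — [iwusiwiz]
Rule 2 Syncope: [iwusiwiz] → [iwswz]
Rule 3 Final Devoicing: [iwswz] → [iwsws]
Rule 4 Cluster Epenthesis: [iwsws] → [iwswas]

[iwswas]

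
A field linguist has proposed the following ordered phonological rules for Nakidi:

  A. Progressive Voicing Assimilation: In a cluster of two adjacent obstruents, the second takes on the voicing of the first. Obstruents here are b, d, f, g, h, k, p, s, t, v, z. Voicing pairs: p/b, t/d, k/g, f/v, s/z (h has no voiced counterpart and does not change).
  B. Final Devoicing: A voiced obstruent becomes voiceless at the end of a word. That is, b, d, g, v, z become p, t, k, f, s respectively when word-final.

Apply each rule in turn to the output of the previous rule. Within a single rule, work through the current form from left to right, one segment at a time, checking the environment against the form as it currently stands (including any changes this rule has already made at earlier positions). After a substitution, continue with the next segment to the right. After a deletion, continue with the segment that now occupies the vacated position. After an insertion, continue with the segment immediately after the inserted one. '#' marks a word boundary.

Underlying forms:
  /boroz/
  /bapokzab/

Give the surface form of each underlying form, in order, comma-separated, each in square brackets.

[boros], [bapoksap]

/boroz/:
  A Progressive Voicing Assimilation: no change — [boroz]
  B Final Devoicing: [boroz] → [boros]
/bapokzab/:
  A Progressive Voicing Assimilation: [bapokzab] → [bapoksab]
  B Final Devoicing: [bapoksab] → [bapoksap]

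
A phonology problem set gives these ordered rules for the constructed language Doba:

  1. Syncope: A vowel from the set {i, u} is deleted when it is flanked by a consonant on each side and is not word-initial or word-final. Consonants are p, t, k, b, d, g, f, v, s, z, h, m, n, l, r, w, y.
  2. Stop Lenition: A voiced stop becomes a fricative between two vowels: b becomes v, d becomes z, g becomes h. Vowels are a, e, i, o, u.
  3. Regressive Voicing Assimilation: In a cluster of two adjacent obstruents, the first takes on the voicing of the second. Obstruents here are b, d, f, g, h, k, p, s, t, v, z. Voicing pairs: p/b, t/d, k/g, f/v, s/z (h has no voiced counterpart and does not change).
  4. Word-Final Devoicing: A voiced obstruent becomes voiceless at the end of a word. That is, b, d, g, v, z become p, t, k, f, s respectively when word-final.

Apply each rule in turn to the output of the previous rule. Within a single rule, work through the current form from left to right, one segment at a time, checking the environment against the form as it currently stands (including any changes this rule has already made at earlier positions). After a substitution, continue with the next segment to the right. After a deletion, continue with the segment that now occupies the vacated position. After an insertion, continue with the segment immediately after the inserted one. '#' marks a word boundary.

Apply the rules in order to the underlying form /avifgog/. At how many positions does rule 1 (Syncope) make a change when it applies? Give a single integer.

1

1 Syncope: [avifgog] → [avfgog]
2 Stop Lenition: no change — [avfgog]
3 Regressive Voicing Assimilation: [avfgog] → [afvgog]
4 Word-Final Devoicing: [afvgog] → [afvgok]
Rule 1 changed 1 position(s).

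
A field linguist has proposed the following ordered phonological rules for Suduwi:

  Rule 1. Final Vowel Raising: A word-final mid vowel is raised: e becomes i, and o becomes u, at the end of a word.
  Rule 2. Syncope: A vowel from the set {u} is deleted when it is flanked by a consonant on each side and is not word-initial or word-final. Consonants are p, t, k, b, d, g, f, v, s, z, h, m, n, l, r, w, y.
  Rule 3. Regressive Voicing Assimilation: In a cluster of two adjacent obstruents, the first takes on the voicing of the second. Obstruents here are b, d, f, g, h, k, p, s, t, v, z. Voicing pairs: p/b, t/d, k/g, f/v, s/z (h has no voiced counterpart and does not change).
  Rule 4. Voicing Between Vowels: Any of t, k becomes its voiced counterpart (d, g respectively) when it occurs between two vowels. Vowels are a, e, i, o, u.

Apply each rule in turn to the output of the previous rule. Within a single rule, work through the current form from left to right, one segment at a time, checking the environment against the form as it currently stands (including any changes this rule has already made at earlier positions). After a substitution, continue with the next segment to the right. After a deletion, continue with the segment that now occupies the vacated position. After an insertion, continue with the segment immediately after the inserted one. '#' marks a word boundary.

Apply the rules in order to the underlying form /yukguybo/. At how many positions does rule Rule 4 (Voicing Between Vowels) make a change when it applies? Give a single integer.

Rule 1 Final Vowel Raising: [yukguybo] → [yukguybu]
Rule 2 Syncope: [yukguybu] → [ykgybu]
Rule 3 Regressive Voicing Assimilation: [ykgybu] → [yggybu]
Rule 4 Voicing Between Vowels: no change — [yggybu]
Rule Rule 4 changed 0 position(s).

0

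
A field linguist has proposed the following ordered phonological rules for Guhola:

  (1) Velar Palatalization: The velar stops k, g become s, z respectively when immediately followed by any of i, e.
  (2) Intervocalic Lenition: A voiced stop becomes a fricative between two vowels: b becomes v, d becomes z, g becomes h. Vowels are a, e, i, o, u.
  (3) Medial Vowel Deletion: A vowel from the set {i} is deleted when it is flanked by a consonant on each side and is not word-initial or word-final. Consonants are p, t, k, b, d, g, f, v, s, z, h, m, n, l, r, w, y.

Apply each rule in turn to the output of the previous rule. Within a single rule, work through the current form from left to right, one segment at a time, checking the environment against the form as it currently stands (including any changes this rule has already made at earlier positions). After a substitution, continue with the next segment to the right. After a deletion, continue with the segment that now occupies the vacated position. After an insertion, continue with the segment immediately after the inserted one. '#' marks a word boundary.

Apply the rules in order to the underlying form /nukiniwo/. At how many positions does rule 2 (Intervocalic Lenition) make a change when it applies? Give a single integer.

(1) Velar Palatalization: [nukiniwo] → [nusiniwo]
(2) Intervocalic Lenition: no change — [nusiniwo]
(3) Medial Vowel Deletion: [nusiniwo] → [nusnwo]
Rule 2 changed 0 position(s).

0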